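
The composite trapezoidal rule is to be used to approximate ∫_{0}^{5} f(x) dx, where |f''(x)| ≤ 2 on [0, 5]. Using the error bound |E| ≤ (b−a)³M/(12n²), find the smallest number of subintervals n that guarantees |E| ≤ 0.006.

59

Need 250/(12n²) ≤ 0.006.
n² ≥ 250/(12·0.006) = 3472.22 ⇒ n ≥ 58.9256, so the smallest n is 59.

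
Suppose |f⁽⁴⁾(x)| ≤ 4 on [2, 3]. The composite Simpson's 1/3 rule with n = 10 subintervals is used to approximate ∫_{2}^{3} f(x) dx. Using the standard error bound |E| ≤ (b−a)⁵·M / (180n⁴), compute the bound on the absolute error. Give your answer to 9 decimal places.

|E| ≤ (1)⁵·4 / (180·10⁴) = 4/1800000 = 0.000002222.

0.000002222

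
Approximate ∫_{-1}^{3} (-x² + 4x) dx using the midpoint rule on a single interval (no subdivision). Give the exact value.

12

M = (b−a)·f(1) = 4·(3) = 12.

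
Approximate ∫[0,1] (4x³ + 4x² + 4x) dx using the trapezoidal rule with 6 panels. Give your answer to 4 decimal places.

h = (1 − 0)/6 = 0.166667.
Nodes x₀,…,x₆ = 0, 0.166667, 0.333333, 0.5, 0.666667, 0.833333, 1.
f(x) = 4x³ + 4x² + 4x: f₀=0, f₁=0.796296, f₂=1.925926, f₃=3.5, f₄=5.629630, f₅=8.425926, f₆=12.
(h/2)·[f₀ + 2f₁ + 2f₂ + 2f₃ + 2f₄ + 2f₅ + f₆] = 0.083333·(52.555556) = 4.3796.

4.3796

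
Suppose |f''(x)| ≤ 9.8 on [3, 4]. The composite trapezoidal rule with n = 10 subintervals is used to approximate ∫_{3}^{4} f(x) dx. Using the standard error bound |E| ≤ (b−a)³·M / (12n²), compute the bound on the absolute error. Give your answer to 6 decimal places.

|E| ≤ (1)³·9.8 / (12·10²) = 9.8/1200 = 0.008167.

0.008167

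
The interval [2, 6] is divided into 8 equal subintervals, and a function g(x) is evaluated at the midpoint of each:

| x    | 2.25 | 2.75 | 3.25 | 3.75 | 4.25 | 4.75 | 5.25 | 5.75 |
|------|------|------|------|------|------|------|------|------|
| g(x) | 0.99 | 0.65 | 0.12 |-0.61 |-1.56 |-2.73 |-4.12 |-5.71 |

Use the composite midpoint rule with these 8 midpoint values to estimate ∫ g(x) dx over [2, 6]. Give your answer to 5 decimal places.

-6.48500

h = 0.5, n = 8.
h·[y(m₁) + y(m₂) + y(m₃) + y(m₄) + y(m₅) + y(m₆) + y(m₇) + y(m₈)] = 0.5·(-12.97) = -6.48500.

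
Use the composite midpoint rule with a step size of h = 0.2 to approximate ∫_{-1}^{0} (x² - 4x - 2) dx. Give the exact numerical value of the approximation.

h = (0 − (-1))/5 = 0.2.
Midpoints m₁,…,m₅ = -0.9, -0.7, -0.5, -0.3, -0.1.
f(m₁)=2.41, f(m₂)=1.29, f(m₃)=0.25, f(m₄)=-0.71, f(m₅)=-1.59.
h·[f(m₁) + f(m₂) + f(m₃) + f(m₄) + f(m₅)] = 0.2·(1.65) = 0.33.

0.33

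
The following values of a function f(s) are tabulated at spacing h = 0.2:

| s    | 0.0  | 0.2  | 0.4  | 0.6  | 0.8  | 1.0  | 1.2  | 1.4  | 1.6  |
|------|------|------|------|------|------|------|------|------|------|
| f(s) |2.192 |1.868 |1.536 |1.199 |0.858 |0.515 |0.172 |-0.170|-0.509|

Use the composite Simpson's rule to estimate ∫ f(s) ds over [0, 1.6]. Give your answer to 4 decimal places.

1.3642

h = 0.2, n = 8.
(h/3)·[y₀ + 4y₁ + 2y₂ + 4y₃ + 2y₄ + 4y₅ + 2y₆ + 4y₇ + y₈] = 0.066667·(20.463) = 1.3642.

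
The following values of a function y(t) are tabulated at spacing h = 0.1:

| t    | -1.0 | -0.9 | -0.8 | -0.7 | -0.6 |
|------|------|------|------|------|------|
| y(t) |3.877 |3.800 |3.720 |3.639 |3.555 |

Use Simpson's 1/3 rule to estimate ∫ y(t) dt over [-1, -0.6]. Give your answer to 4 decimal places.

1.4876

h = 0.1, n = 4.
(h/3)·[y₀ + 4y₁ + 2y₂ + 4y₃ + y₄] = 0.033333·(44.628) = 1.4876.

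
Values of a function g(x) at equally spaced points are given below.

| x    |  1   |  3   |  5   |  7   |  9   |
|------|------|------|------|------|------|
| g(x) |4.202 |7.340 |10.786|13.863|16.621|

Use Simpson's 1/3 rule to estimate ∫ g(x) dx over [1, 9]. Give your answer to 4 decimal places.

84.8047

h = 2, n = 4.
(h/3)·[y₀ + 4y₁ + 2y₂ + 4y₃ + y₄] = 0.666667·(127.207) = 84.8047.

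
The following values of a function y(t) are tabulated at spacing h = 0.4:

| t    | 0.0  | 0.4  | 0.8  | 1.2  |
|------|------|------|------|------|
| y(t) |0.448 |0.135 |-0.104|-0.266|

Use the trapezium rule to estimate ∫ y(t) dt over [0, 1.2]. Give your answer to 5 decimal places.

h = 0.4, n = 3.
(h/2)·[y₀ + 2y₁ + 2y₂ + y₃] = 0.2·(0.244) = 0.04880.

0.04880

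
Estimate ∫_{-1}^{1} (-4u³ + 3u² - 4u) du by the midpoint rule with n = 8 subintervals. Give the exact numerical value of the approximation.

h = (1 − (-1))/8 = 0.25.
Midpoints m₁,…,m₈ = -0.875, -0.625, -0.375, -0.125, 0.125, 0.375, 0.625, 0.875.
f(m₁)=8.4765625, f(m₂)=4.6484375, f(m₃)=2.1328125, f(m₄)=0.5546875, f(m₅)=-0.4609375, f(m₆)=-1.2890625, f(m₇)=-2.3046875, f(m₈)=-3.8828125.
h·[f(m₁) + f(m₂) + f(m₃) + f(m₄) + f(m₅) + f(m₆) + f(m₇) + f(m₈)] = 0.25·(7.875) = 1.96875.

1.96875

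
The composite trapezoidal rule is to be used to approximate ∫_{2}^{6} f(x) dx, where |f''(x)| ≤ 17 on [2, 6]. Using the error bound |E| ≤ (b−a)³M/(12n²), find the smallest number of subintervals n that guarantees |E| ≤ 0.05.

Need 1088/(12n²) ≤ 0.05.
n² ≥ 1088/(12·0.05) = 1813.33 ⇒ n ≥ 42.5833, so the smallest n is 43.

43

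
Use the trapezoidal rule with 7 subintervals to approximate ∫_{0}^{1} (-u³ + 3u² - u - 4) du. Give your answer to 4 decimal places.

h = (1 − 0)/7 = 0.142857.
Nodes u₀,…,u₇ = 0, 0.142857, 0.285714, 0.428571, 0.571429, 0.714286, 0.857143, 1.
f(u) = -u³ + 3u² - u - 4: f₀=-4, f₁=-4.084548, f₂=-4.064140, f₃=-3.956268, f₄=-3.778426, f₅=-3.548105, f₆=-3.282799, f₇=-3.
(h/2)·[f₀ + 2f₁ + 2f₂ + 2f₃ + 2f₄ + 2f₅ + 2f₆ + f₇] = 0.071429·(-52.428571) = -3.7449.

-3.7449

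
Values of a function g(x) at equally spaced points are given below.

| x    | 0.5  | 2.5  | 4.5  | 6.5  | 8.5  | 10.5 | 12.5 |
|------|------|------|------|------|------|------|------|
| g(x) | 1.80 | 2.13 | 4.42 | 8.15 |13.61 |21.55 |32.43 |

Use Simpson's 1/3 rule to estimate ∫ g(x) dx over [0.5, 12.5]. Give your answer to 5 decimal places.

h = 2, n = 6.
(h/3)·[y₀ + 4y₁ + 2y₂ + 4y₃ + 2y₄ + 4y₅ + y₆] = 0.666667·(197.61) = 131.74000.

131.74000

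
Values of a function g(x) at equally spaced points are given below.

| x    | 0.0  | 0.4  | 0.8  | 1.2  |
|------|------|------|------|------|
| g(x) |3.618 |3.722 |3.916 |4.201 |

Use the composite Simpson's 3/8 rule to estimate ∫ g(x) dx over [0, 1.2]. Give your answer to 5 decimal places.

h = 0.4, n = 3.
(3h/8)·[y₀ + 3y₁ + 3y₂ + y₃] = 0.15·(30.733) = 4.60995.

4.60995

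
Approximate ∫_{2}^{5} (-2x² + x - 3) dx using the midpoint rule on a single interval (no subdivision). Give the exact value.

-72

M = (b−a)·f(3.5) = 3·(-24) = -72.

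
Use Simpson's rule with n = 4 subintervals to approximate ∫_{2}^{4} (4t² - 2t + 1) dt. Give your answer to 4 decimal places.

h = (4 − 2)/4 = 0.5.
Nodes t₀,…,t₄ = 2, 2.5, 3, 3.5, 4.
f(t) = 4t² - 2t + 1: f₀=13, f₁=21, f₂=31, f₃=43, f₄=57.
(h/3)·[f₀ + 4f₁ + 2f₂ + 4f₃ + f₄] = 0.166667·(388) = 64.6667.

64.6667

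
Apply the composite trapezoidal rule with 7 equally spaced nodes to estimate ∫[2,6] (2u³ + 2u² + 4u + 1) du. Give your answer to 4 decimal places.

h = (6 − 2)/6 = 0.666667.
Nodes u₀,…,u₆ = 2, 2.666667, 3.333333, 4, 4.666667, 5.333333, 6.
f(u) = 2u³ + 2u² + 4u + 1: f₀=33, f₁=63.814815, f₂=110.629630, f₃=177, f₄=266.481481, f₅=382.629630, f₆=529.
(h/2)·[f₀ + 2f₁ + 2f₂ + 2f₃ + 2f₄ + 2f₅ + f₆] = 0.333333·(2563.111111) = 854.3704.

854.3704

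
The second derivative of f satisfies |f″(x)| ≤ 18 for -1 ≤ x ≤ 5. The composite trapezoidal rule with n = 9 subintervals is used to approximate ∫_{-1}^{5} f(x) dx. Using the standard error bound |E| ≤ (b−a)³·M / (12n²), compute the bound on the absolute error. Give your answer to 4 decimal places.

4.0000

|E| ≤ (6)³·18 / (12·9²) = 3888/972 = 4.0000.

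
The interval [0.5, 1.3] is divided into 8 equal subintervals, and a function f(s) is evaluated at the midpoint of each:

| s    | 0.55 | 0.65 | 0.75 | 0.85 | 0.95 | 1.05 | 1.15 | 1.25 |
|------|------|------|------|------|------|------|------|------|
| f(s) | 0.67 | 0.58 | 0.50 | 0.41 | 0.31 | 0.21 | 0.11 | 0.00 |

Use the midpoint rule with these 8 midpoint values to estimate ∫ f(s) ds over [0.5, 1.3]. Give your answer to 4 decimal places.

h = 0.1, n = 8.
h·[y(m₁) + y(m₂) + y(m₃) + y(m₄) + y(m₅) + y(m₆) + y(m₇) + y(m₈)] = 0.1·(2.79) = 0.2790.

0.2790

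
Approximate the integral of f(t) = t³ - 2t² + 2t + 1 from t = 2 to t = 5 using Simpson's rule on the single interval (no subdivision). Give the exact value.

98.25

S = (b−a)/6 · [f(2) + 4f(3.5) + f(5)] = 0.5·[5 + 4·26.375 + 86] = 98.25.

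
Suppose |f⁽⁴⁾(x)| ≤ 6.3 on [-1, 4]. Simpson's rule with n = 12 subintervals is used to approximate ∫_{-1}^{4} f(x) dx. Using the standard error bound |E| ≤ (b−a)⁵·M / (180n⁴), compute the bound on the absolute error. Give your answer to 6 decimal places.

0.005275

|E| ≤ (5)⁵·6.3 / (180·12⁴) = 19687.5/3732480 = 0.005275.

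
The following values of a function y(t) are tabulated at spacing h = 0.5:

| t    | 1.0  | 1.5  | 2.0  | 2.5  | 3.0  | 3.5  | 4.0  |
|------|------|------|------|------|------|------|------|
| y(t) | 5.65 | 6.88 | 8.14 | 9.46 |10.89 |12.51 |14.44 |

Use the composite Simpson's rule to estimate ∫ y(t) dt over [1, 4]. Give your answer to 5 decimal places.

28.92500

h = 0.5, n = 6.
(h/3)·[y₀ + 4y₁ + 2y₂ + 4y₃ + 2y₄ + 4y₅ + y₆] = 0.166667·(173.55) = 28.92500.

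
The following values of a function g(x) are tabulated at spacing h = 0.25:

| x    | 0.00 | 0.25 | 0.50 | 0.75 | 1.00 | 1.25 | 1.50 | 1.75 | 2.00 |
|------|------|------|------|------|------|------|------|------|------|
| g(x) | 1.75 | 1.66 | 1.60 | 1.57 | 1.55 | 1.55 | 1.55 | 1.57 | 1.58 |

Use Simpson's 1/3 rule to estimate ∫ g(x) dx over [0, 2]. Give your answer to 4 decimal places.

h = 0.25, n = 8.
(h/3)·[y₀ + 4y₁ + 2y₂ + 4y₃ + 2y₄ + 4y₅ + 2y₆ + 4y₇ + y₈] = 0.083333·(38.13) = 3.1775.

3.1775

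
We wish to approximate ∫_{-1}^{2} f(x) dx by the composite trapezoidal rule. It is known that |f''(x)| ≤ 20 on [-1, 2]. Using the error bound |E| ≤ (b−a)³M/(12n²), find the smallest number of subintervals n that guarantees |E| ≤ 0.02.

48

Need 540/(12n²) ≤ 0.02.
n² ≥ 540/(12·0.02) = 2250 ⇒ n ≥ 47.4342, so the smallest n is 48.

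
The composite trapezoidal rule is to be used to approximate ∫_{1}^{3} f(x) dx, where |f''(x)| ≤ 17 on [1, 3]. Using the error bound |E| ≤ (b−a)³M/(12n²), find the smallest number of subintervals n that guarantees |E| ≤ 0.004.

54

Need 136/(12n²) ≤ 0.004.
n² ≥ 136/(12·0.004) = 2833.33 ⇒ n ≥ 53.2291, so the smallest n is 54.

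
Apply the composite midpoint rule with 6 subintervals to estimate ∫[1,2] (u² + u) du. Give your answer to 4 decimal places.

3.8310

h = (2 − 1)/6 = 0.166667.
Midpoints m₁,…,m₆ = 1.083333, 1.25, 1.416667, 1.583333, 1.75, 1.916667.
f(m₁)=2.256944, f(m₂)=2.8125, f(m₃)=3.423611, f(m₄)=4.090278, f(m₅)=4.8125, f(m₆)=5.590278.
h·[f(m₁) + f(m₂) + f(m₃) + f(m₄) + f(m₅) + f(m₆)] = 0.166667·(22.986111) = 3.8310.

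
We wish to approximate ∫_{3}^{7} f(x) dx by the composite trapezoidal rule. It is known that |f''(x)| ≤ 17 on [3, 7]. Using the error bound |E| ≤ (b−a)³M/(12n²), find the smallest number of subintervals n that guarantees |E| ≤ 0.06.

39

Need 1088/(12n²) ≤ 0.06.
n² ≥ 1088/(12·0.06) = 1511.11 ⇒ n ≥ 38.8730, so the smallest n is 39.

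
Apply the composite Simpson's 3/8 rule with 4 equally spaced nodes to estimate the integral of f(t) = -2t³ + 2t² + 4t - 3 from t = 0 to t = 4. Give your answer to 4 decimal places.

-65.3333

h = (4 − 0)/3 = 1.333333.
Nodes t₀,…,t₃ = 0, 1.333333, 2.666667, 4.
f(t) = -2t³ + 2t² + 4t - 3: f₀=-3, f₁=1.148148, f₂=-16.037037, f₃=-83.
(3h/8)·[f₀ + 3f₁ + 3f₂ + f₃] = 0.5·(-130.666667) = -65.3333.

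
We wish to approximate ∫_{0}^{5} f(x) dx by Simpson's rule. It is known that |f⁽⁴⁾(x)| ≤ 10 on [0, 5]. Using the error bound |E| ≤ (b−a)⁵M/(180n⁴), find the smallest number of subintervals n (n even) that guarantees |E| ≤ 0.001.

22

Need 31250/(180n⁴) ≤ 0.001.
n⁴ ≥ 31250/(180·0.001) = 173611 ⇒ n ≥ 20.4124, so the smallest even n is 22. (n must be even for Simpson's rule.)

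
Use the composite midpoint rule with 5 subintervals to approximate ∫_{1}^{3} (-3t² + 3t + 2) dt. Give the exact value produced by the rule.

h = (3 − 1)/5 = 0.4.
Midpoints m₁,…,m₅ = 1.2, 1.6, 2, 2.4, 2.8.
f(m₁)=1.28, f(m₂)=-0.88, f(m₃)=-4, f(m₄)=-8.08, f(m₅)=-13.12.
h·[f(m₁) + f(m₂) + f(m₃) + f(m₄) + f(m₅)] = 0.4·(-24.8) = -9.92.

-9.92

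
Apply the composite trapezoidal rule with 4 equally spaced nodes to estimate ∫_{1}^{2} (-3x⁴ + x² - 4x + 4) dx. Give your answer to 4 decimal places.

-19.0247

h = (2 − 1)/3 = 0.333333.
Nodes x₀,…,x₃ = 1, 1.333333, 1.666667, 2.
f(x) = -3x⁴ + x² - 4x + 4: f₀=-2, f₁=-9.037037, f₂=-23.037037, f₃=-48.
(h/2)·[f₀ + 2f₁ + 2f₂ + f₃] = 0.166667·(-114.148148) = -19.0247.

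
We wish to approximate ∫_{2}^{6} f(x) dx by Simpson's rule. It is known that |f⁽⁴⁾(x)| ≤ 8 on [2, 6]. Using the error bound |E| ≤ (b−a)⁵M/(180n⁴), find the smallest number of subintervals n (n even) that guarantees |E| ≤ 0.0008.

16

Need 8192/(180n⁴) ≤ 0.0008.
n⁴ ≥ 8192/(180·0.0008) = 56888.9 ⇒ n ≥ 15.4439, so the smallest even n is 16. (n must be even for Simpson's rule.)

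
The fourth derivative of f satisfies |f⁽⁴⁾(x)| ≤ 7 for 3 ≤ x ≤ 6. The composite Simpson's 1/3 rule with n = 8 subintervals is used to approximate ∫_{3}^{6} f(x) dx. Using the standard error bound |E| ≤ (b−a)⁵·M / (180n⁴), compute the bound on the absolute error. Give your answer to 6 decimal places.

0.002307

|E| ≤ (3)⁵·7 / (180·8⁴) = 1701/737280 = 0.002307.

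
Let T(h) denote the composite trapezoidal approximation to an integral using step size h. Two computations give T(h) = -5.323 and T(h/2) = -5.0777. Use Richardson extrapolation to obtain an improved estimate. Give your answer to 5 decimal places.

R = (4·T(h/2) − T(h)) / 3 = (4·(-5.0777) − (-5.323))/3 = (-14.9878)/3 = -4.99593.

-4.99593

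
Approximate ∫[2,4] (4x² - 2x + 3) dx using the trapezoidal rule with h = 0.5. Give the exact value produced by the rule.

h = (4 − 2)/4 = 0.5.
Nodes x₀,…,x₄ = 2, 2.5, 3, 3.5, 4.
f(x) = 4x² - 2x + 3: f₀=15, f₁=23, f₂=33, f₃=45, f₄=59.
(h/2)·[f₀ + 2f₁ + 2f₂ + 2f₃ + f₄] = 0.25·(276) = 69.

69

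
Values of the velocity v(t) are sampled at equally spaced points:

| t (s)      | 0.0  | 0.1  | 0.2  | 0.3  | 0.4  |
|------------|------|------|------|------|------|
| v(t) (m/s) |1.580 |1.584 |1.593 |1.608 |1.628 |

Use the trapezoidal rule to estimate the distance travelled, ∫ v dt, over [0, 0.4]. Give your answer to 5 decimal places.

h = 0.1, n = 4.
(h/2)·[y₀ + 2y₁ + 2y₂ + 2y₃ + y₄] = 0.05·(12.778) = 0.63890.

0.63890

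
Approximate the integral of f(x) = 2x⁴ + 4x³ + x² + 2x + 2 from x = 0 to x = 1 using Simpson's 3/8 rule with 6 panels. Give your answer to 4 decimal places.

h = (1 − 0)/6 = 0.166667.
Nodes x₀,…,x₆ = 0, 0.166667, 0.333333, 0.5, 0.666667, 0.833333, 1.
f(x) = 2x⁴ + 4x³ + x² + 2x + 2: f₀=2, f₁=2.381173, f₂=2.950617, f₃=3.875, f₄=5.358025, f₅=7.640432, f₆=11.
(3h/8)·[f₀ + 3f₁ + 3f₂ + 2f₃ + 3f₄ + 3f₅ + f₆] = 0.0625·(75.740741) = 4.7338.

4.7338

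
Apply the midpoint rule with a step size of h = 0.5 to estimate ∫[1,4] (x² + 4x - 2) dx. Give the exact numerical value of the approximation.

h = (4 − 1)/6 = 0.5.
Midpoints m₁,…,m₆ = 1.25, 1.75, 2.25, 2.75, 3.25, 3.75.
f(m₁)=4.5625, f(m₂)=8.0625, f(m₃)=12.0625, f(m₄)=16.5625, f(m₅)=21.5625, f(m₆)=27.0625.
h·[f(m₁) + f(m₂) + f(m₃) + f(m₄) + f(m₅) + f(m₆)] = 0.5·(89.875) = 44.9375.

44.9375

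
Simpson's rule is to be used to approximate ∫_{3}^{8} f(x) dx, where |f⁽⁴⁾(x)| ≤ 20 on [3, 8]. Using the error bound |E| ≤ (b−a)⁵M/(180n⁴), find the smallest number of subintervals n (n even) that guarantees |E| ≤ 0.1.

8

Need 62500/(180n⁴) ≤ 0.1.
n⁴ ≥ 62500/(180·0.1) = 3472.22 ⇒ n ≥ 7.6763, so the smallest even n is 8. (n must be even for Simpson's rule.)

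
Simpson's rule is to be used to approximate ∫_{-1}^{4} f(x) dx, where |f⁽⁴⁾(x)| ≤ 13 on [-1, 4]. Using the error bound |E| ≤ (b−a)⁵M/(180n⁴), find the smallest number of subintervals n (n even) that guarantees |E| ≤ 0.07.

8

Need 40625/(180n⁴) ≤ 0.07.
n⁴ ≥ 40625/(180·0.07) = 3224.21 ⇒ n ≥ 7.5354, so the smallest even n is 8. (n must be even for Simpson's rule.)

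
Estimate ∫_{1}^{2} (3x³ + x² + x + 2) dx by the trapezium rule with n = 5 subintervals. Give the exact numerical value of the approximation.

17.18

h = (2 − 1)/5 = 0.2.
Nodes x₀,…,x₅ = 1, 1.2, 1.4, 1.6, 1.8, 2.
f(x) = 3x³ + x² + x + 2: f₀=7, f₁=9.824, f₂=13.592, f₃=18.448, f₄=24.536, f₅=32.
(h/2)·[f₀ + 2f₁ + 2f₂ + 2f₃ + 2f₄ + f₅] = 0.1·(171.8) = 17.18.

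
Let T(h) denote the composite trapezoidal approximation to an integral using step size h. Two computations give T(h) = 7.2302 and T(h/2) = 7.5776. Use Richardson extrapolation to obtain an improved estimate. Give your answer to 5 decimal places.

7.69340

R = (4·T(h/2) − T(h)) / 3 = (4·7.5776 − 7.2302)/3 = (23.0802)/3 = 7.69340.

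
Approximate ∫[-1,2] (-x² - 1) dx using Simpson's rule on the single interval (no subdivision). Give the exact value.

S = (b−a)/6 · [f(-1) + 4f(0.5) + f(2)] = 0.5·[(-2) + 4·(-1.25) + (-5)] = -6.

-6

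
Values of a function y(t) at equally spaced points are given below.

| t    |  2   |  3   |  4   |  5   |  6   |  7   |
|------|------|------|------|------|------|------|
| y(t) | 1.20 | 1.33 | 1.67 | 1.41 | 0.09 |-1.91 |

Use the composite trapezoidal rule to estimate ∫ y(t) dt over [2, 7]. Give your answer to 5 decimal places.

h = 1, n = 5.
(h/2)·[y₀ + 2y₁ + 2y₂ + 2y₃ + 2y₄ + y₅] = 0.5·(8.29) = 4.14500.

4.14500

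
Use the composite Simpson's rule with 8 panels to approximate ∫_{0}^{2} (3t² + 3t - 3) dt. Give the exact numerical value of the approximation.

h = (2 − 0)/8 = 0.25.
Nodes t₀,…,t₈ = 0, 0.25, 0.5, 0.75, 1, 1.25, 1.5, 1.75, 2.
f(t) = 3t² + 3t - 3: f₀=-3, f₁=-2.0625, f₂=-0.75, f₃=0.9375, f₄=3, f₅=5.4375, f₆=8.25, f₇=11.4375, f₈=15.
(h/3)·[f₀ + 4f₁ + 2f₂ + 4f₃ + 2f₄ + 4f₅ + 2f₆ + 4f₇ + f₈] = 0.083333·(96) = 8.

8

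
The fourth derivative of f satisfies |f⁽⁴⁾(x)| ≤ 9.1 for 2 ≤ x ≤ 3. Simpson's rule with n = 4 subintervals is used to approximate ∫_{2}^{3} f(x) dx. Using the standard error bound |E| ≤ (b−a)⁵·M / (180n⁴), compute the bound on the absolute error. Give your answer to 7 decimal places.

|E| ≤ (1)⁵·9.1 / (180·4⁴) = 9.1/46080 = 0.0001975.

0.0001975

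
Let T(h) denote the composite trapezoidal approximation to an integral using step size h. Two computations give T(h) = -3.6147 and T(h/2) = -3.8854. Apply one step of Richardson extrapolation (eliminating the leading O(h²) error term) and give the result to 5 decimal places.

R = (4·T(h/2) − T(h)) / 3 = (4·(-3.8854) − (-3.6147))/3 = (-11.9269)/3 = -3.97563.

-3.97563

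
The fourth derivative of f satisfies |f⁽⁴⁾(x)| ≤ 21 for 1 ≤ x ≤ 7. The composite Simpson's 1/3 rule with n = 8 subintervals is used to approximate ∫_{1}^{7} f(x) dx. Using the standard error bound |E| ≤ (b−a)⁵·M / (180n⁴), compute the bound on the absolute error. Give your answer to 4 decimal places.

0.2215

|E| ≤ (6)⁵·21 / (180·8⁴) = 163296/737280 = 0.2215.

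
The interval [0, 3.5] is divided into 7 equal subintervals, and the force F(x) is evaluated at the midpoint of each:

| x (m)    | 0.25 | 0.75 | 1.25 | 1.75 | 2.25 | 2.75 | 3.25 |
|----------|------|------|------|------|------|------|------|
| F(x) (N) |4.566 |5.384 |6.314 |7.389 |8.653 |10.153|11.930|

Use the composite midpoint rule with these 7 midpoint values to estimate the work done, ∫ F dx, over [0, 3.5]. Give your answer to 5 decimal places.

27.19450

h = 0.5, n = 7.
h·[y(m₁) + y(m₂) + y(m₃) + y(m₄) + y(m₅) + y(m₆) + y(m₇)] = 0.5·(54.389) = 27.19450.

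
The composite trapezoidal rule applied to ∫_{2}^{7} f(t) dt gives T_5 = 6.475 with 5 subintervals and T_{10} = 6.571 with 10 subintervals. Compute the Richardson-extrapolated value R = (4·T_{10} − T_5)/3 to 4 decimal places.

6.6030

R = (4·T_{10} − T_5) / 3 = (4·6.571 − 6.475)/3 = (19.809)/3 = 6.6030.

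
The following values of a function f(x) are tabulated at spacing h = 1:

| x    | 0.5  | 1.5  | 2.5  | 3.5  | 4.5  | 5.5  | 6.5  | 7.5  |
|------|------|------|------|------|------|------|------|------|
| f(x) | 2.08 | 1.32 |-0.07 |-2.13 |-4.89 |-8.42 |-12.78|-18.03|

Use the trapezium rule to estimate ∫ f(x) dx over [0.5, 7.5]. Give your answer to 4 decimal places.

-34.9450

h = 1, n = 7.
(h/2)·[y₀ + 2y₁ + 2y₂ + 2y₃ + 2y₄ + 2y₅ + 2y₆ + y₇] = 0.5·(-69.89) = -34.9450.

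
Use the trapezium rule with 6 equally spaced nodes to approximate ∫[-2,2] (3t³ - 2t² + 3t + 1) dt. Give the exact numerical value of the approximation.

-7.52

h = (2 − (-2))/5 = 0.8.
Nodes t₀,…,t₅ = -2, -1.2, -0.4, 0.4, 1.2, 2.
f(t) = 3t³ - 2t² + 3t + 1: f₀=-37, f₁=-10.664, f₂=-0.712, f₃=2.072, f₄=6.904, f₅=23.
(h/2)·[f₀ + 2f₁ + 2f₂ + 2f₃ + 2f₄ + f₅] = 0.4·(-18.8) = -7.52.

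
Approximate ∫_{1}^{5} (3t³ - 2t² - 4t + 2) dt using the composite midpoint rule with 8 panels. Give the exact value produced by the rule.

343.25

h = (5 − 1)/8 = 0.5.
Midpoints m₁,…,m₈ = 1.25, 1.75, 2.25, 2.75, 3.25, 3.75, 4.25, 4.75.
f(m₁)=-0.265625, f(m₂)=4.953125, f(m₃)=17.046875, f(m₄)=38.265625, f(m₅)=70.859375, f(m₆)=117.078125, f(m₇)=179.171875, f(m₈)=259.390625.
h·[f(m₁) + f(m₂) + f(m₃) + f(m₄) + f(m₅) + f(m₆) + f(m₇) + f(m₈)] = 0.5·(686.5) = 343.25.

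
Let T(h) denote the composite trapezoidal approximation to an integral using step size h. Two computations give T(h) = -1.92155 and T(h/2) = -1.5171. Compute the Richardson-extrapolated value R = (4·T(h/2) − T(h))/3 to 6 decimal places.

R = (4·T(h/2) − T(h)) / 3 = (4·(-1.5171) − (-1.92155))/3 = (-4.14685)/3 = -1.382283.

-1.382283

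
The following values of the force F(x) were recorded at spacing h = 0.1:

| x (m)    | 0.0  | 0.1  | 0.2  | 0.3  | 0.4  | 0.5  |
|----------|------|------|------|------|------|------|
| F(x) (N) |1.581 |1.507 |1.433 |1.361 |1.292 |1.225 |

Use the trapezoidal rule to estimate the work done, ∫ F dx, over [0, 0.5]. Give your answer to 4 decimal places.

h = 0.1, n = 5.
(h/2)·[y₀ + 2y₁ + 2y₂ + 2y₃ + 2y₄ + y₅] = 0.05·(13.992) = 0.6996.

0.6996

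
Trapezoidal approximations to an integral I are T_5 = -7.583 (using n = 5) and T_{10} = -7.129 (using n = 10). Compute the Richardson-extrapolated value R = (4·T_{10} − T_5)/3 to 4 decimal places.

-6.9777

R = (4·T_{10} − T_5) / 3 = (4·(-7.129) − (-7.583))/3 = (-20.933)/3 = -6.9777.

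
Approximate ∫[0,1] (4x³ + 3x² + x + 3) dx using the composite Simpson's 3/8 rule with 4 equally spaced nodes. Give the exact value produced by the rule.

h = (1 − 0)/3 = 0.333333.
Nodes x₀,…,x₃ = 0, 0.333333, 0.666667, 1.
f(x) = 4x³ + 3x² + x + 3: f₀=3, f₁=3.814815, f₂=6.185185, f₃=11.
(3h/8)·[f₀ + 3f₁ + 3f₂ + f₃] = 0.125·(44) = 5.5.

5.5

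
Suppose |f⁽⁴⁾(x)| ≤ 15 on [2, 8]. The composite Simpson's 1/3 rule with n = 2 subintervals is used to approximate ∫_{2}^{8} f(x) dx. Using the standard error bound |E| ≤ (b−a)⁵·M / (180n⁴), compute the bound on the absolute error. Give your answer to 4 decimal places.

40.5000

|E| ≤ (6)⁵·15 / (180·2⁴) = 116640/2880 = 40.5000.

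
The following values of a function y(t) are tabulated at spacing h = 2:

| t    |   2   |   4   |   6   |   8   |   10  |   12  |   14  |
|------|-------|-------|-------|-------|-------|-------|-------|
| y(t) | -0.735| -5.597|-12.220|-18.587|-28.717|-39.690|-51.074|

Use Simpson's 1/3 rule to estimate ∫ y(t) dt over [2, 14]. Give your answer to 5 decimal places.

h = 2, n = 6.
(h/3)·[y₀ + 4y₁ + 2y₂ + 4y₃ + 2y₄ + 4y₅ + y₆] = 0.666667·(-389.179) = -259.45267.

-259.45267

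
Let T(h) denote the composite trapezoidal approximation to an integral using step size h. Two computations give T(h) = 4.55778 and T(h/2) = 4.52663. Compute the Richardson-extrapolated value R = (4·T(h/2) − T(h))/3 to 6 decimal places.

R = (4·T(h/2) − T(h)) / 3 = (4·4.52663 − 4.55778)/3 = (13.54874)/3 = 4.516247.

4.516247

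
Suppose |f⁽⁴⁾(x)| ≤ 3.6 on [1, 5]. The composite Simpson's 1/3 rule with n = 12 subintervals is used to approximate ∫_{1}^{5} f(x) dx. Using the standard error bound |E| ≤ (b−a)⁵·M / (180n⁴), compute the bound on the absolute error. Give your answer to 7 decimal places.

0.0009877

|E| ≤ (4)⁵·3.6 / (180·12⁴) = 3686.4/3732480 = 0.0009877.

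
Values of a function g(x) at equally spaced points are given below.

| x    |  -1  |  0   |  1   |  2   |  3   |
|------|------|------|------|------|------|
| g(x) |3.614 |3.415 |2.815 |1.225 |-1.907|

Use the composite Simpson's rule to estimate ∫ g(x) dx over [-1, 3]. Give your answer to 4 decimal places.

8.6323

h = 1, n = 4.
(h/3)·[y₀ + 4y₁ + 2y₂ + 4y₃ + y₄] = 0.333333·(25.897) = 8.6323.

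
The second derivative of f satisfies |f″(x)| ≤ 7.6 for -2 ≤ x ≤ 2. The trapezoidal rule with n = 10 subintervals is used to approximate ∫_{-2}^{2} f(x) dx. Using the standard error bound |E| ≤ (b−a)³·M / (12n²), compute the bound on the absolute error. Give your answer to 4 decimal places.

|E| ≤ (4)³·7.6 / (12·10²) = 486.4/1200 = 0.4053.

0.4053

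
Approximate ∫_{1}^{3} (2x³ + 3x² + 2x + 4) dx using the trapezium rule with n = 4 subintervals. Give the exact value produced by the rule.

h = (3 − 1)/4 = 0.5.
Nodes x₀,…,x₄ = 1, 1.5, 2, 2.5, 3.
f(x) = 2x³ + 3x² + 2x + 4: f₀=11, f₁=20.5, f₂=36, f₃=59, f₄=91.
(h/2)·[f₀ + 2f₁ + 2f₂ + 2f₃ + f₄] = 0.25·(333) = 83.25.

83.25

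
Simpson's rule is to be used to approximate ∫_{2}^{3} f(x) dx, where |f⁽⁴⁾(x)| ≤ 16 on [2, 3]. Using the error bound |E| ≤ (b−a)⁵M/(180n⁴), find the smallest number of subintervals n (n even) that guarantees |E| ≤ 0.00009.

Need 16/(180n⁴) ≤ 0.00009.
n⁴ ≥ 16/(180·0.00009) = 987.654 ⇒ n ≥ 5.6060, so the smallest even n is 6. (n must be even for Simpson's rule.)

6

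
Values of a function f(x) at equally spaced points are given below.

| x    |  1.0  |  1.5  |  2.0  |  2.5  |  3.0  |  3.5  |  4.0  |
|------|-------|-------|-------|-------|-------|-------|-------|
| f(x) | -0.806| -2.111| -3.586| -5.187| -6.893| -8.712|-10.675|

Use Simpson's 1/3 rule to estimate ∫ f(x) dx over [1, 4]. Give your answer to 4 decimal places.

h = 0.5, n = 6.
(h/3)·[y₀ + 4y₁ + 2y₂ + 4y₃ + 2y₄ + 4y₅ + y₆] = 0.166667·(-96.479) = -16.0798.

-16.0798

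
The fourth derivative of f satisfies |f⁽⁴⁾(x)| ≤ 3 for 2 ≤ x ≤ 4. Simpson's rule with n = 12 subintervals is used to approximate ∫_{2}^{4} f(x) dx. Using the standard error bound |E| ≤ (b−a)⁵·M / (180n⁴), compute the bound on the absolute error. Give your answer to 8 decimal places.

0.00002572

|E| ≤ (2)⁵·3 / (180·12⁴) = 96/3732480 = 0.00002572.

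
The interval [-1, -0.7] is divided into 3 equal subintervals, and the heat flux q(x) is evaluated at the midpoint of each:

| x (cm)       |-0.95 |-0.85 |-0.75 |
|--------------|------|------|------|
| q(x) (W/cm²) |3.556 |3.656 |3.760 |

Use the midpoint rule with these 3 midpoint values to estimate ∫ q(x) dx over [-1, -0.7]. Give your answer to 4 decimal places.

h = 0.1, n = 3.
h·[y(m₁) + y(m₂) + y(m₃)] = 0.1·(10.972) = 1.0972.

1.0972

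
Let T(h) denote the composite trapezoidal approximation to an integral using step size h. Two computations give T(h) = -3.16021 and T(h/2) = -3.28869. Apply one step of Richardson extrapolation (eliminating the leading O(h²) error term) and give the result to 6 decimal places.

-3.331517

R = (4·T(h/2) − T(h)) / 3 = (4·(-3.28869) − (-3.16021))/3 = (-9.99455)/3 = -3.331517.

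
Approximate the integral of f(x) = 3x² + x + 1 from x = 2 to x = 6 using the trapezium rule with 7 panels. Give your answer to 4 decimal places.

h = (6 − 2)/7 = 0.571429.
Nodes x₀,…,x₇ = 2, 2.571429, 3.142857, 3.714286, 4.285714, 4.857143, 5.428571, 6.
f(x) = 3x² + x + 1: f₀=15, f₁=23.408163, f₂=33.775510, f₃=46.102041, f₄=60.387755, f₅=76.632653, f₆=94.836735, f₇=115.
(h/2)·[f₀ + 2f₁ + 2f₂ + 2f₃ + 2f₄ + 2f₅ + 2f₆ + f₇] = 0.285714·(800.285714) = 228.6531.

228.6531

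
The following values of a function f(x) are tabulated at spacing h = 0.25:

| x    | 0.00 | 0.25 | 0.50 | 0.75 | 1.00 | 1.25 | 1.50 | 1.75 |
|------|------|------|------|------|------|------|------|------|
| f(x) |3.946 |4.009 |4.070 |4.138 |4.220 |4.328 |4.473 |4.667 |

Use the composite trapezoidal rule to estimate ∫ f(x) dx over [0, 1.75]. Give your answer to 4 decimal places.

h = 0.25, n = 7.
(h/2)·[y₀ + 2y₁ + 2y₂ + 2y₃ + 2y₄ + 2y₅ + 2y₆ + y₇] = 0.125·(59.089) = 7.3861.

7.3861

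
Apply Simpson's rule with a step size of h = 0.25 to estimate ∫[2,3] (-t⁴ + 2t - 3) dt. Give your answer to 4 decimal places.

-40.2005

h = (3 − 2)/4 = 0.25.
Nodes t₀,…,t₄ = 2, 2.25, 2.5, 2.75, 3.
f(t) = -t⁴ + 2t - 3: f₀=-15, f₁=-24.12890625, f₂=-37.0625, f₃=-54.69140625, f₄=-78.
(h/3)·[f₀ + 4f₁ + 2f₂ + 4f₃ + f₄] = 0.083333·(-482.40625) = -40.2005.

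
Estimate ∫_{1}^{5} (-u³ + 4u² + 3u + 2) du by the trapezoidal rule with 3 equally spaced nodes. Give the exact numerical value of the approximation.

h = (5 − 1)/2 = 2.
Nodes u₀,…,u₂ = 1, 3, 5.
f(u) = -u³ + 4u² + 3u + 2: f₀=8, f₁=20, f₂=-8.
(h/2)·[f₀ + 2f₁ + f₂] = 1·(40) = 40.

40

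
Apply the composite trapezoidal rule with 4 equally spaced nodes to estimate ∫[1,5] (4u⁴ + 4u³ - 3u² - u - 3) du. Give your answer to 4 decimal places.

h = (5 − 1)/3 = 1.333333.
Nodes u₀,…,u₃ = 1, 2.333333, 3.666667, 5.
f(u) = 4u⁴ + 4u³ - 3u² - u - 3: f₀=1, f₁=147.716049, f₂=873.197531, f₃=2917.
(h/2)·[f₀ + 2f₁ + 2f₂ + f₃] = 0.666667·(4959.827160) = 3306.5514.

3306.5514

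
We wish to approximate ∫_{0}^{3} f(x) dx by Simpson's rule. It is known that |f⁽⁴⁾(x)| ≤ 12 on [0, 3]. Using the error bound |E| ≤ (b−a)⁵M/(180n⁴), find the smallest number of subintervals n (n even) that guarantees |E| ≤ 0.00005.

24

Need 2916/(180n⁴) ≤ 0.00005.
n⁴ ≥ 2916/(180·0.00005) = 324000 ⇒ n ≥ 23.8581, so the smallest even n is 24. (n must be even for Simpson's rule.)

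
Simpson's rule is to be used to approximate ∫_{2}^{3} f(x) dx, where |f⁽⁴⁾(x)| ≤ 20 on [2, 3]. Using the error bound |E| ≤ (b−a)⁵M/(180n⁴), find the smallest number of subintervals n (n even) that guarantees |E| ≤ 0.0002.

6

Need 20/(180n⁴) ≤ 0.0002.
n⁴ ≥ 20/(180·0.0002) = 555.556 ⇒ n ≥ 4.8549, so the smallest even n is 6. (n must be even for Simpson's rule.)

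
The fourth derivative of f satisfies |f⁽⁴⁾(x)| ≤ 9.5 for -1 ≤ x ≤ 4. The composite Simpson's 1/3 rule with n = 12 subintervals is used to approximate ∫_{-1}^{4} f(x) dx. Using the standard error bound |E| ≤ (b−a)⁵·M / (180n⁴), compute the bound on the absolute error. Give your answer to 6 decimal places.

|E| ≤ (5)⁵·9.5 / (180·12⁴) = 29687.5/3732480 = 0.007954.

0.007954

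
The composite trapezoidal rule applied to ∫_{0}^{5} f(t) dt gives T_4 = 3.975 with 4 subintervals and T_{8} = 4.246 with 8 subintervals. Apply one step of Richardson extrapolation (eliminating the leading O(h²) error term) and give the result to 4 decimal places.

R = (4·T_{8} − T_4) / 3 = (4·4.246 − 3.975)/3 = (13.009)/3 = 4.3363.

4.3363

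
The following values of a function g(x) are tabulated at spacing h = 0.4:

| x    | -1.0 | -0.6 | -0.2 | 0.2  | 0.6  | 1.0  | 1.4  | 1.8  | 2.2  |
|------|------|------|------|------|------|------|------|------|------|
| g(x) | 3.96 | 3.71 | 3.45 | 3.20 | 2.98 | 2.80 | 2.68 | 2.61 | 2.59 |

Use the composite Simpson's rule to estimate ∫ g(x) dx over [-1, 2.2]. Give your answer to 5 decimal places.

9.87333

h = 0.4, n = 8.
(h/3)·[y₀ + 4y₁ + 2y₂ + 4y₃ + 2y₄ + 4y₅ + 2y₆ + 4y₇ + y₈] = 0.133333·(74.05) = 9.87333.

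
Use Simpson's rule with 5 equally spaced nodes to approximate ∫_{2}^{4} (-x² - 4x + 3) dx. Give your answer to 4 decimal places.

h = (4 − 2)/4 = 0.5.
Nodes x₀,…,x₄ = 2, 2.5, 3, 3.5, 4.
f(x) = -x² - 4x + 3: f₀=-9, f₁=-13.25, f₂=-18, f₃=-23.25, f₄=-29.
(h/3)·[f₀ + 4f₁ + 2f₂ + 4f₃ + f₄] = 0.166667·(-220) = -36.6667.

-36.6667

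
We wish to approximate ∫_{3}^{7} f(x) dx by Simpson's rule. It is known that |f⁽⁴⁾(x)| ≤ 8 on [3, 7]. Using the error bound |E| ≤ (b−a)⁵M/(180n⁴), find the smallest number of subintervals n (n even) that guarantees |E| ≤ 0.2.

4

Need 8192/(180n⁴) ≤ 0.2.
n⁴ ≥ 8192/(180·0.2) = 227.556 ⇒ n ≥ 3.8839, so the smallest even n is 4. (n must be even for Simpson's rule.)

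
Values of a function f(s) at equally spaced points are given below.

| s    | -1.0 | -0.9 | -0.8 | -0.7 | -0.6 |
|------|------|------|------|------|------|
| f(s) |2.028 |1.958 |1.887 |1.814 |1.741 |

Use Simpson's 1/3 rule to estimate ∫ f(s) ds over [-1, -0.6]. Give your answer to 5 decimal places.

h = 0.1, n = 4.
(h/3)·[y₀ + 4y₁ + 2y₂ + 4y₃ + y₄] = 0.033333·(22.631) = 0.75437.

0.75437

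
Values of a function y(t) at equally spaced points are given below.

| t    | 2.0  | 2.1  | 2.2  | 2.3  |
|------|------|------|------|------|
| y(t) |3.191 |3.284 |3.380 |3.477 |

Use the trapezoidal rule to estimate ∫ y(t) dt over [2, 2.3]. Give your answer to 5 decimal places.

0.99980

h = 0.1, n = 3.
(h/2)·[y₀ + 2y₁ + 2y₂ + y₃] = 0.05·(19.996) = 0.99980.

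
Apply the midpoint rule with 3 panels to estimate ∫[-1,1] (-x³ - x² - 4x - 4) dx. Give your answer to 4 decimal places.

-8.5926

h = (1 − (-1))/3 = 0.666667.
Midpoints m₁,…,m₃ = -0.666667, 0, 0.666667.
f(m₁)=-1.481481, f(m₂)=-4, f(m₃)=-7.407407.
h·[f(m₁) + f(m₂) + f(m₃)] = 0.666667·(-12.888889) = -8.5926.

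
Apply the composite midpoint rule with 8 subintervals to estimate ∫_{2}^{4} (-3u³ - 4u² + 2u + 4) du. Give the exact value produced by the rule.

h = (4 − 2)/8 = 0.25.
Midpoints m₁,…,m₈ = 2.125, 2.375, 2.625, 2.875, 3.125, 3.375, 3.625, 3.875.
f(m₁)=-38.599609375, f(m₂)=-54.001953125, f(m₃)=-72.576171875, f(m₄)=-94.603515625, f(m₅)=-120.365234375, f(m₆)=-150.142578125, f(m₇)=-184.216796875, f(m₈)=-222.869140625.
h·[f(m₁) + f(m₂) + f(m₃) + f(m₄) + f(m₅) + f(m₆) + f(m₇) + f(m₈)] = 0.25·(-937.375) = -234.34375.

-234.34375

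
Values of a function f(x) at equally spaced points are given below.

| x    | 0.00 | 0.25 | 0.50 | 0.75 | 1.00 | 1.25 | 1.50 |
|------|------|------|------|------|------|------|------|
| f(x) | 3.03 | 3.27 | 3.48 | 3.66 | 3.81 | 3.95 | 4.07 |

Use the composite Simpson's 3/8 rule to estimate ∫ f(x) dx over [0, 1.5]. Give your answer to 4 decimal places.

5.4328

h = 0.25, n = 6.
(3h/8)·[y₀ + 3y₁ + 3y₂ + 2y₃ + 3y₄ + 3y₅ + y₆] = 0.09375·(57.95) = 5.4328.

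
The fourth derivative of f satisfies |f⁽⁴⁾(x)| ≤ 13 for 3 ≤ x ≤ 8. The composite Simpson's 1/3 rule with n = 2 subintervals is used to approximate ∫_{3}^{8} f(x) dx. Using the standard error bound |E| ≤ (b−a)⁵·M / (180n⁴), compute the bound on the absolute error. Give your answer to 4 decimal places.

|E| ≤ (5)⁵·13 / (180·2⁴) = 40625/2880 = 14.1059.

14.1059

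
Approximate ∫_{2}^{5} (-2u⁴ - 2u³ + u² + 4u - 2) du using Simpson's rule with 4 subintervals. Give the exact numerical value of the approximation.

h = (5 − 2)/4 = 0.75.
Nodes u₀,…,u₄ = 2, 2.75, 3.5, 4.25, 5.
f(u) = -2u⁴ - 2u³ + u² + 4u - 2: f₀=-38, f₁=-139.4140625, f₂=-361.625, f₃=-772.9765625, f₄=-1457.
(h/3)·[f₀ + 4f₁ + 2f₂ + 4f₃ + f₄] = 0.25·(-5867.8125) = -1466.953125.

-1466.953125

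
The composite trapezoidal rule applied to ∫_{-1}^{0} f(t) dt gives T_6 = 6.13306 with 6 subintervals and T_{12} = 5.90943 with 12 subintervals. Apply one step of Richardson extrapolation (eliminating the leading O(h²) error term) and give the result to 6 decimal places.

R = (4·T_{12} − T_6) / 3 = (4·5.90943 − 6.13306)/3 = (17.50466)/3 = 5.834887.

5.834887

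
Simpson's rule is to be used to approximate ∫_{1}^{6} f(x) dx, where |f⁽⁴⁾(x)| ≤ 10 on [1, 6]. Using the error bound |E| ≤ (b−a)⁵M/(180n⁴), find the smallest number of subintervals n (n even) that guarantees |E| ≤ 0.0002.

32

Need 31250/(180n⁴) ≤ 0.0002.
n⁴ ≥ 31250/(180·0.0002) = 868056 ⇒ n ≥ 30.5237, so the smallest even n is 32. (n must be even for Simpson's rule.)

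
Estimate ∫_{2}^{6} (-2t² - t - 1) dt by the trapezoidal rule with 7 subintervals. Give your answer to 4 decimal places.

h = (6 − 2)/7 = 0.571429.
Nodes t₀,…,t₇ = 2, 2.571429, 3.142857, 3.714286, 4.285714, 4.857143, 5.428571, 6.
f(t) = -2t² - t - 1: f₀=-11, f₁=-16.795918, f₂=-23.897959, f₃=-32.306122, f₄=-42.020408, f₅=-53.040816, f₆=-65.367347, f₇=-79.
(h/2)·[f₀ + 2f₁ + 2f₂ + 2f₃ + 2f₄ + 2f₅ + 2f₆ + f₇] = 0.285714·(-556.857143) = -159.1020.

-159.1020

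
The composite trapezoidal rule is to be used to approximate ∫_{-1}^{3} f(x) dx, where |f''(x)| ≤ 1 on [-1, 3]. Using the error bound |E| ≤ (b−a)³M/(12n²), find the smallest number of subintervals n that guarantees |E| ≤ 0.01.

24

Need 64/(12n²) ≤ 0.01.
n² ≥ 64/(12·0.01) = 533.333 ⇒ n ≥ 23.0940, so the smallest n is 24.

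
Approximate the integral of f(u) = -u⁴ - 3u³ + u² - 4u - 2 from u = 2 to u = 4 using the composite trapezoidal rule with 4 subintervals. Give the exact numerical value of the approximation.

-394.5625

h = (4 − 2)/4 = 0.5.
Nodes u₀,…,u₄ = 2, 2.5, 3, 3.5, 4.
f(u) = -u⁴ - 3u³ + u² - 4u - 2: f₀=-46, f₁=-91.6875, f₂=-167, f₃=-282.4375, f₄=-450.
(h/2)·[f₀ + 2f₁ + 2f₂ + 2f₃ + f₄] = 0.25·(-1578.25) = -394.5625.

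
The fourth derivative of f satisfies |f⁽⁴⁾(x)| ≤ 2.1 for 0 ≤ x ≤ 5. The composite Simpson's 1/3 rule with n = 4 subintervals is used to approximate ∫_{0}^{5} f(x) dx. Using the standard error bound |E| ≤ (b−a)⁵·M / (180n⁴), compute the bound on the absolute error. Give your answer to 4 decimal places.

0.1424

|E| ≤ (5)⁵·2.1 / (180·4⁴) = 6562.5/46080 = 0.1424.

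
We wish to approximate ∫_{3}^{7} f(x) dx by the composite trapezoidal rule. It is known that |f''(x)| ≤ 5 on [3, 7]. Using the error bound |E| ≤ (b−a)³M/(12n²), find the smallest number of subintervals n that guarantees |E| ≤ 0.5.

Need 320/(12n²) ≤ 0.5.
n² ≥ 320/(12·0.5) = 53.3333 ⇒ n ≥ 7.3030, so the smallest n is 8.

8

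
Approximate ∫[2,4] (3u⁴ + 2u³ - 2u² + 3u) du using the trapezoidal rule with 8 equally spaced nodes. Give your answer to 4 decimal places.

h = (4 − 2)/7 = 0.285714.
Nodes u₀,…,u₇ = 2, 2.285714, 2.571429, 2.857143, 3.142857, 3.428571, 3.714286, 4.
f(u) = 3u⁴ + 2u³ - 2u² + 3u: f₀=62, f₁=102.177426, f₂=159.660975, f₃=238.808830, f₄=344.458975, f₅=481.929196, f₆=657.017076, f₇=876.
(h/2)·[f₀ + 2f₁ + 2f₂ + 2f₃ + 2f₄ + 2f₅ + 2f₆ + f₇] = 0.142857·(4906.104956) = 700.8721.

700.8721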